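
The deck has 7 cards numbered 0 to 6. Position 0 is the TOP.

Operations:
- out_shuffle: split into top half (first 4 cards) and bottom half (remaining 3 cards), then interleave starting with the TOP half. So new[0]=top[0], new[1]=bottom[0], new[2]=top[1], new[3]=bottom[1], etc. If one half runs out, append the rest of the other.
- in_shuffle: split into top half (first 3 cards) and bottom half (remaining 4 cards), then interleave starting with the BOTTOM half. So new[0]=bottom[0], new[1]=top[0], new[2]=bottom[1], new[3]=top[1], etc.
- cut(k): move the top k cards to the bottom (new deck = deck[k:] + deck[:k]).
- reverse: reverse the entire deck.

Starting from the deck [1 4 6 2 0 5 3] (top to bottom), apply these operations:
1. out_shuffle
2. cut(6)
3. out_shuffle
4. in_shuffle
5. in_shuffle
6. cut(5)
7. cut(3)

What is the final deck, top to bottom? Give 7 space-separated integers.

Answer: 6 3 2 1 0 4 5

Derivation:
After op 1 (out_shuffle): [1 0 4 5 6 3 2]
After op 2 (cut(6)): [2 1 0 4 5 6 3]
After op 3 (out_shuffle): [2 5 1 6 0 3 4]
After op 4 (in_shuffle): [6 2 0 5 3 1 4]
After op 5 (in_shuffle): [5 6 3 2 1 0 4]
After op 6 (cut(5)): [0 4 5 6 3 2 1]
After op 7 (cut(3)): [6 3 2 1 0 4 5]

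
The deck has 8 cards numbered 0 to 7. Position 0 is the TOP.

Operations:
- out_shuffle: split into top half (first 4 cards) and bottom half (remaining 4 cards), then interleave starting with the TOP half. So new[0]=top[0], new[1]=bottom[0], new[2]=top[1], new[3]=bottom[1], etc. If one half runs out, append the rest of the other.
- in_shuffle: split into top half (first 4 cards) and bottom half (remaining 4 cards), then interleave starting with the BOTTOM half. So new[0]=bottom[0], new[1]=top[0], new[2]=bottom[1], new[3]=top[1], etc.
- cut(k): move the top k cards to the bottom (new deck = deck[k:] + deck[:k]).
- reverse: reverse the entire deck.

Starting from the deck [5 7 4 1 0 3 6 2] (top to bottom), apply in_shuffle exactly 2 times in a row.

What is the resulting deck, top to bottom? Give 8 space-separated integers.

Answer: 6 0 4 5 2 3 1 7

Derivation:
After op 1 (in_shuffle): [0 5 3 7 6 4 2 1]
After op 2 (in_shuffle): [6 0 4 5 2 3 1 7]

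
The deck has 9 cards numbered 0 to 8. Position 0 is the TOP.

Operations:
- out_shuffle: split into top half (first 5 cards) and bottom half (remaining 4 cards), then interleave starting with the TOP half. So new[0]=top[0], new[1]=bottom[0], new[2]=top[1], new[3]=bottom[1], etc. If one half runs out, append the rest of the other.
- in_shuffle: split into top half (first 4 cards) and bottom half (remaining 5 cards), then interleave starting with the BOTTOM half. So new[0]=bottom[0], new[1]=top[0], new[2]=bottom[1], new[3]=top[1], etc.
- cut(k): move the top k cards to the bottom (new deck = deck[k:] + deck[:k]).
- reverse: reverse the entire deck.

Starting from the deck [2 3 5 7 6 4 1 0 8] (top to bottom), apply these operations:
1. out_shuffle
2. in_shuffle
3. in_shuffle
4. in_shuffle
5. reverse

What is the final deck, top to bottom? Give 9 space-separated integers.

Answer: 6 2 4 3 1 5 0 7 8

Derivation:
After op 1 (out_shuffle): [2 4 3 1 5 0 7 8 6]
After op 2 (in_shuffle): [5 2 0 4 7 3 8 1 6]
After op 3 (in_shuffle): [7 5 3 2 8 0 1 4 6]
After op 4 (in_shuffle): [8 7 0 5 1 3 4 2 6]
After op 5 (reverse): [6 2 4 3 1 5 0 7 8]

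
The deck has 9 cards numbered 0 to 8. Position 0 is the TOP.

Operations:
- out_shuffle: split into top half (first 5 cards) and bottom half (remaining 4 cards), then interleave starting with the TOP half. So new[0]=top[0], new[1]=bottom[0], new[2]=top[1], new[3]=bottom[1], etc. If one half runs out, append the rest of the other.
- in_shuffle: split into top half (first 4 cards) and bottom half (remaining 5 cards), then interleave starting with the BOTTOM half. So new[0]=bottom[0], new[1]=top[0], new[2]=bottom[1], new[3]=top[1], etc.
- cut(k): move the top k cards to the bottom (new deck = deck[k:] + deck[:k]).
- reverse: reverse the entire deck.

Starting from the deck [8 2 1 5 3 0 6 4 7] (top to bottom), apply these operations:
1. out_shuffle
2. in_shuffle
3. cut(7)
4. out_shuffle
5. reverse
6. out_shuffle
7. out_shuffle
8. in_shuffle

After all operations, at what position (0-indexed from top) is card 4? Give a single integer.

After op 1 (out_shuffle): [8 0 2 6 1 4 5 7 3]
After op 2 (in_shuffle): [1 8 4 0 5 2 7 6 3]
After op 3 (cut(7)): [6 3 1 8 4 0 5 2 7]
After op 4 (out_shuffle): [6 0 3 5 1 2 8 7 4]
After op 5 (reverse): [4 7 8 2 1 5 3 0 6]
After op 6 (out_shuffle): [4 5 7 3 8 0 2 6 1]
After op 7 (out_shuffle): [4 0 5 2 7 6 3 1 8]
After op 8 (in_shuffle): [7 4 6 0 3 5 1 2 8]
Card 4 is at position 1.

Answer: 1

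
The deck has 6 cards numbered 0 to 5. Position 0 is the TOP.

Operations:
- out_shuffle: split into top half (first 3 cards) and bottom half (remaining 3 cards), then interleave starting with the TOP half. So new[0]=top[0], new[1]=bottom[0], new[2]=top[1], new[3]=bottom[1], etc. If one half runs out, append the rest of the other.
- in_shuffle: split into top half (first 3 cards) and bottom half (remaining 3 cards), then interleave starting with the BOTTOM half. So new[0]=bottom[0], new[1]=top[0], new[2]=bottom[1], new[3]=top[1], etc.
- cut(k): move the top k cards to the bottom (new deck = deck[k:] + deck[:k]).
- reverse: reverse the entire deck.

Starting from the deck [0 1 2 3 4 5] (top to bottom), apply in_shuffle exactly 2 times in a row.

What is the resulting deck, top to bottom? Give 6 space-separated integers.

Answer: 1 3 5 0 2 4

Derivation:
After op 1 (in_shuffle): [3 0 4 1 5 2]
After op 2 (in_shuffle): [1 3 5 0 2 4]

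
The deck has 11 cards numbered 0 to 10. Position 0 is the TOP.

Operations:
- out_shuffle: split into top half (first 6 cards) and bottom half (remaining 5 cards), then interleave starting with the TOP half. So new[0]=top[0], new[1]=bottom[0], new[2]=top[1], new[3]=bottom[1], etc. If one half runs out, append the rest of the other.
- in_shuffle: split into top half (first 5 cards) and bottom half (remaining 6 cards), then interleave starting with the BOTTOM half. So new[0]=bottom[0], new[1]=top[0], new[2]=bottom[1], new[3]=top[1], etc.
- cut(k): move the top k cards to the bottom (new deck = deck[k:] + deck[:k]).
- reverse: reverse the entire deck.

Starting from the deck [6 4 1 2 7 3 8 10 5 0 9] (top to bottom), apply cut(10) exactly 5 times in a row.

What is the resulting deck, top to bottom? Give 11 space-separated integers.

Answer: 8 10 5 0 9 6 4 1 2 7 3

Derivation:
After op 1 (cut(10)): [9 6 4 1 2 7 3 8 10 5 0]
After op 2 (cut(10)): [0 9 6 4 1 2 7 3 8 10 5]
After op 3 (cut(10)): [5 0 9 6 4 1 2 7 3 8 10]
After op 4 (cut(10)): [10 5 0 9 6 4 1 2 7 3 8]
After op 5 (cut(10)): [8 10 5 0 9 6 4 1 2 7 3]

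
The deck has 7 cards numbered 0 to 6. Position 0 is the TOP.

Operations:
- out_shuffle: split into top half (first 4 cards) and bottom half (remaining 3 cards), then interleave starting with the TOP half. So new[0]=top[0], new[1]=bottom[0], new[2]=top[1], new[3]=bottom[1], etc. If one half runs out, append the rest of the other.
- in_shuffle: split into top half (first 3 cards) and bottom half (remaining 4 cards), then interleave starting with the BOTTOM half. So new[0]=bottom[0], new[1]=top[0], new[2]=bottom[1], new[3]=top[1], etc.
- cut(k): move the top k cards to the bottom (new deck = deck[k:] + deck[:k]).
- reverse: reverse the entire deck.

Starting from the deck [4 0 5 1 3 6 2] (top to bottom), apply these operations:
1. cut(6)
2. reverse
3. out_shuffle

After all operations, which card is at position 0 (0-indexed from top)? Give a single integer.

After op 1 (cut(6)): [2 4 0 5 1 3 6]
After op 2 (reverse): [6 3 1 5 0 4 2]
After op 3 (out_shuffle): [6 0 3 4 1 2 5]
Position 0: card 6.

Answer: 6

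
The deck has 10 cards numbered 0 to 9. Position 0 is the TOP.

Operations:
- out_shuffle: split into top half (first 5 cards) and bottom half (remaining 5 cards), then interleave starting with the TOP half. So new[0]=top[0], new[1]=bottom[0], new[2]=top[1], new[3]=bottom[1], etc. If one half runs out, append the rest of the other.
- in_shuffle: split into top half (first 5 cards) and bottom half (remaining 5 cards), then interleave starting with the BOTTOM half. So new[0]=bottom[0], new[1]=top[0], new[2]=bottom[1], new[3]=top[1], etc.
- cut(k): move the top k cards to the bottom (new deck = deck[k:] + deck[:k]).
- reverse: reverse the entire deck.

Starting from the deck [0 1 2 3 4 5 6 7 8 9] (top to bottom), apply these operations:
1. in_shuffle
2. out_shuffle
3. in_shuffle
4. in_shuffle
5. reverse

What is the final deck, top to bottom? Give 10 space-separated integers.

After op 1 (in_shuffle): [5 0 6 1 7 2 8 3 9 4]
After op 2 (out_shuffle): [5 2 0 8 6 3 1 9 7 4]
After op 3 (in_shuffle): [3 5 1 2 9 0 7 8 4 6]
After op 4 (in_shuffle): [0 3 7 5 8 1 4 2 6 9]
After op 5 (reverse): [9 6 2 4 1 8 5 7 3 0]

Answer: 9 6 2 4 1 8 5 7 3 0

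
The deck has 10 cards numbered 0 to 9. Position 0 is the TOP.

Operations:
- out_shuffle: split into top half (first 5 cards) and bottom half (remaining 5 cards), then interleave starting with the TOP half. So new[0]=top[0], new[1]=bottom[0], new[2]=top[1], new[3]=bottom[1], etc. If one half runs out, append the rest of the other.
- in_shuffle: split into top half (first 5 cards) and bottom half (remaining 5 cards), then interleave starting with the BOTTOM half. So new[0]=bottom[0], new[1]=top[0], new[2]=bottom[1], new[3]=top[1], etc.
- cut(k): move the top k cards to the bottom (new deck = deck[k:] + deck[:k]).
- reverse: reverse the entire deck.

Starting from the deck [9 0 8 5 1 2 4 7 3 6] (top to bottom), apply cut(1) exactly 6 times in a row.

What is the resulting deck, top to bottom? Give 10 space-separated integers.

Answer: 4 7 3 6 9 0 8 5 1 2

Derivation:
After op 1 (cut(1)): [0 8 5 1 2 4 7 3 6 9]
After op 2 (cut(1)): [8 5 1 2 4 7 3 6 9 0]
After op 3 (cut(1)): [5 1 2 4 7 3 6 9 0 8]
After op 4 (cut(1)): [1 2 4 7 3 6 9 0 8 5]
After op 5 (cut(1)): [2 4 7 3 6 9 0 8 5 1]
After op 6 (cut(1)): [4 7 3 6 9 0 8 5 1 2]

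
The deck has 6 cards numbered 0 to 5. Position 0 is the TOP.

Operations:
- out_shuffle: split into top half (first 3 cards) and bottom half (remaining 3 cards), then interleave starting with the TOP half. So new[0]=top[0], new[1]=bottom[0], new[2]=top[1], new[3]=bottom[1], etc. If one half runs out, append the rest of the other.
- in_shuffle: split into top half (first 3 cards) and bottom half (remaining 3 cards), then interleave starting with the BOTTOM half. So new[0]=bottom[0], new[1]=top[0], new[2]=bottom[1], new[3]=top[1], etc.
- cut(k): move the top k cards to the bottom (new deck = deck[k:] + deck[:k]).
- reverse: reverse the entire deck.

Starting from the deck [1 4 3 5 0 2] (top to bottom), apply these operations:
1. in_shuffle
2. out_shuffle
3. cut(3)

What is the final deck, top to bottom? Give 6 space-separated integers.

Answer: 2 0 3 5 4 1

Derivation:
After op 1 (in_shuffle): [5 1 0 4 2 3]
After op 2 (out_shuffle): [5 4 1 2 0 3]
After op 3 (cut(3)): [2 0 3 5 4 1]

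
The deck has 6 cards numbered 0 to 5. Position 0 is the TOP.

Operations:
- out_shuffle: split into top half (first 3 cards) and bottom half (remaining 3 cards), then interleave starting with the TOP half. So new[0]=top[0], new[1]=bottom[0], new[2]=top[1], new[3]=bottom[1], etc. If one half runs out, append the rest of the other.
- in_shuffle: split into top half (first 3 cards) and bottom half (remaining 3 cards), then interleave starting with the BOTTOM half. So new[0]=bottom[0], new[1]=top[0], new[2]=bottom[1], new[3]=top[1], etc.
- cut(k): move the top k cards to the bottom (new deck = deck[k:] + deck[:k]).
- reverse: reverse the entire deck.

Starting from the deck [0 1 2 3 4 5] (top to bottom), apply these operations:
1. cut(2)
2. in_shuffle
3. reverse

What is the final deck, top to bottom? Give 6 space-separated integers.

Answer: 4 1 3 0 2 5

Derivation:
After op 1 (cut(2)): [2 3 4 5 0 1]
After op 2 (in_shuffle): [5 2 0 3 1 4]
After op 3 (reverse): [4 1 3 0 2 5]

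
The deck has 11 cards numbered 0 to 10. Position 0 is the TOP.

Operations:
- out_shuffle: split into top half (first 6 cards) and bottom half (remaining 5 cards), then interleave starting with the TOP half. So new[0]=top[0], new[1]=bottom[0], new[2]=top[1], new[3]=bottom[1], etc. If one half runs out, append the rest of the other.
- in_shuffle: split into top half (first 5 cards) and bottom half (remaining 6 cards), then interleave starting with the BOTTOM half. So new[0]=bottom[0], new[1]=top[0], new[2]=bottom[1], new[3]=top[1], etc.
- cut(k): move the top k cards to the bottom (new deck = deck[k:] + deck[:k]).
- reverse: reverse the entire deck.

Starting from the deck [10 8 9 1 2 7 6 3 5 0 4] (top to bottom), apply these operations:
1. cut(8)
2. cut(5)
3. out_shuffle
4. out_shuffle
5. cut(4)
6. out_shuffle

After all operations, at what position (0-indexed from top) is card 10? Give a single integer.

After op 1 (cut(8)): [5 0 4 10 8 9 1 2 7 6 3]
After op 2 (cut(5)): [9 1 2 7 6 3 5 0 4 10 8]
After op 3 (out_shuffle): [9 5 1 0 2 4 7 10 6 8 3]
After op 4 (out_shuffle): [9 7 5 10 1 6 0 8 2 3 4]
After op 5 (cut(4)): [1 6 0 8 2 3 4 9 7 5 10]
After op 6 (out_shuffle): [1 4 6 9 0 7 8 5 2 10 3]
Card 10 is at position 9.

Answer: 9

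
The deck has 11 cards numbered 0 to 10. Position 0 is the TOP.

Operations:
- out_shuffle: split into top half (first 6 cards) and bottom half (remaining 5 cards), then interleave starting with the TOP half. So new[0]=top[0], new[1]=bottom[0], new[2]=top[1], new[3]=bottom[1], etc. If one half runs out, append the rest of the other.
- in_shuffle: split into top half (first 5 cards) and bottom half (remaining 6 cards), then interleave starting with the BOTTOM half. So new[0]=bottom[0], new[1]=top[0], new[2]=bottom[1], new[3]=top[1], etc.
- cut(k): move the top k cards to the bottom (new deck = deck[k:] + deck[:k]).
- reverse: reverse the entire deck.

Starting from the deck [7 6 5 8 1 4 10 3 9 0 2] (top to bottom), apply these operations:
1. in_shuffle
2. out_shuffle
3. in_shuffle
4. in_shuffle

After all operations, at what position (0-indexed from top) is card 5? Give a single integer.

Answer: 10

Derivation:
After op 1 (in_shuffle): [4 7 10 6 3 5 9 8 0 1 2]
After op 2 (out_shuffle): [4 9 7 8 10 0 6 1 3 2 5]
After op 3 (in_shuffle): [0 4 6 9 1 7 3 8 2 10 5]
After op 4 (in_shuffle): [7 0 3 4 8 6 2 9 10 1 5]
Card 5 is at position 10.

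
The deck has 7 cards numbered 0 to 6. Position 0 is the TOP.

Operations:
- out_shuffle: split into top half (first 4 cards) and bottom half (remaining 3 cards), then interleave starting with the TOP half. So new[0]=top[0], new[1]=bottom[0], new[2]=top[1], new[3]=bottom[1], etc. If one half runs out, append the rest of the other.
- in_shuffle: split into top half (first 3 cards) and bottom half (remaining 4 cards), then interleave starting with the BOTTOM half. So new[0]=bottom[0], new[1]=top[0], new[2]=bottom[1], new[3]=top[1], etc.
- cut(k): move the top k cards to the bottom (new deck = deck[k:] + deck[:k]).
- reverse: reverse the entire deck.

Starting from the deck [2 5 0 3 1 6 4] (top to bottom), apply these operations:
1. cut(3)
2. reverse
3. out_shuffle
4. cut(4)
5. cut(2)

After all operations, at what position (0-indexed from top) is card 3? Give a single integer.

After op 1 (cut(3)): [3 1 6 4 2 5 0]
After op 2 (reverse): [0 5 2 4 6 1 3]
After op 3 (out_shuffle): [0 6 5 1 2 3 4]
After op 4 (cut(4)): [2 3 4 0 6 5 1]
After op 5 (cut(2)): [4 0 6 5 1 2 3]
Card 3 is at position 6.

Answer: 6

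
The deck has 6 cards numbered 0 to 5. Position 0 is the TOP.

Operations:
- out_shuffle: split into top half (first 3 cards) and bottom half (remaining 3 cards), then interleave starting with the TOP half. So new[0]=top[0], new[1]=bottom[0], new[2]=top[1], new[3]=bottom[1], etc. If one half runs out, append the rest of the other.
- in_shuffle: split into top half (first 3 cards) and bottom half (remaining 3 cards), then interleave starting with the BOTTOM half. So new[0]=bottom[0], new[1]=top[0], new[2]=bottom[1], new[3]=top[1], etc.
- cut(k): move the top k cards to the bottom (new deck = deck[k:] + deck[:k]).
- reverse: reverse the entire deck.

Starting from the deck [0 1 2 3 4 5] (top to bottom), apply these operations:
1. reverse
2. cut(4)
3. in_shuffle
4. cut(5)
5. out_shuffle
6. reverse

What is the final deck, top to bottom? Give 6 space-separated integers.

After op 1 (reverse): [5 4 3 2 1 0]
After op 2 (cut(4)): [1 0 5 4 3 2]
After op 3 (in_shuffle): [4 1 3 0 2 5]
After op 4 (cut(5)): [5 4 1 3 0 2]
After op 5 (out_shuffle): [5 3 4 0 1 2]
After op 6 (reverse): [2 1 0 4 3 5]

Answer: 2 1 0 4 3 5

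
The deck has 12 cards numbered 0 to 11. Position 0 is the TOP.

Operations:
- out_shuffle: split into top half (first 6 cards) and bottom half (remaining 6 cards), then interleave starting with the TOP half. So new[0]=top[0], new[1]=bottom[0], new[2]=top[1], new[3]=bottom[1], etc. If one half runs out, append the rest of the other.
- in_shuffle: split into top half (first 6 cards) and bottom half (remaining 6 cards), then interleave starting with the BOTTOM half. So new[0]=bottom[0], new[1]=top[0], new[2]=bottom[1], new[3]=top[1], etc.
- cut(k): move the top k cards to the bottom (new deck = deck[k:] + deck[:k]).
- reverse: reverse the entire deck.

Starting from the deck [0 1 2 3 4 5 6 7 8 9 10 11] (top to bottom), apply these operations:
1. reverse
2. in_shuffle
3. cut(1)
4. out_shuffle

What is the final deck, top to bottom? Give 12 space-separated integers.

After op 1 (reverse): [11 10 9 8 7 6 5 4 3 2 1 0]
After op 2 (in_shuffle): [5 11 4 10 3 9 2 8 1 7 0 6]
After op 3 (cut(1)): [11 4 10 3 9 2 8 1 7 0 6 5]
After op 4 (out_shuffle): [11 8 4 1 10 7 3 0 9 6 2 5]

Answer: 11 8 4 1 10 7 3 0 9 6 2 5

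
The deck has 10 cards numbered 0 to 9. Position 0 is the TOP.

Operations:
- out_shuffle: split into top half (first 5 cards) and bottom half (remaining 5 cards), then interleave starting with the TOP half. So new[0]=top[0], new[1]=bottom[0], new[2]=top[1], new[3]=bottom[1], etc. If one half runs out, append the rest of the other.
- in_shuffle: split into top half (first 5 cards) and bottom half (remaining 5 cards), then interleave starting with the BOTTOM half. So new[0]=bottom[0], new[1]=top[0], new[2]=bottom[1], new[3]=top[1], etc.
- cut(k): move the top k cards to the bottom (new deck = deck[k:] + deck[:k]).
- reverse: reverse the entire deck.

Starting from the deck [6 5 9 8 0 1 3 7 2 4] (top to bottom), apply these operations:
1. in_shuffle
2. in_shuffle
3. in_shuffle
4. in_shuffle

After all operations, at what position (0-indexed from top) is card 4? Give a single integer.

After op 1 (in_shuffle): [1 6 3 5 7 9 2 8 4 0]
After op 2 (in_shuffle): [9 1 2 6 8 3 4 5 0 7]
After op 3 (in_shuffle): [3 9 4 1 5 2 0 6 7 8]
After op 4 (in_shuffle): [2 3 0 9 6 4 7 1 8 5]
Card 4 is at position 5.

Answer: 5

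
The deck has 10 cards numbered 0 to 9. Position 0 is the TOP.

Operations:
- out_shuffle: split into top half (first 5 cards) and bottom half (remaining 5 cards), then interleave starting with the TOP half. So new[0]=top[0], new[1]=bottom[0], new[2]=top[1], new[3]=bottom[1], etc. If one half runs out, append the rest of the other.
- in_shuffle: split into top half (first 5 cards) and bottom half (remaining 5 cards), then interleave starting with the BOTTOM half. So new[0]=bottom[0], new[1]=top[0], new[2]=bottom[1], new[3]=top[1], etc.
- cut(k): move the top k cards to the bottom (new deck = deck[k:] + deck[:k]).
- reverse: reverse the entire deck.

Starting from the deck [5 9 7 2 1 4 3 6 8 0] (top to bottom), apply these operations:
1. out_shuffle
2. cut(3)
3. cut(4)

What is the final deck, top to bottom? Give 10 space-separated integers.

After op 1 (out_shuffle): [5 4 9 3 7 6 2 8 1 0]
After op 2 (cut(3)): [3 7 6 2 8 1 0 5 4 9]
After op 3 (cut(4)): [8 1 0 5 4 9 3 7 6 2]

Answer: 8 1 0 5 4 9 3 7 6 2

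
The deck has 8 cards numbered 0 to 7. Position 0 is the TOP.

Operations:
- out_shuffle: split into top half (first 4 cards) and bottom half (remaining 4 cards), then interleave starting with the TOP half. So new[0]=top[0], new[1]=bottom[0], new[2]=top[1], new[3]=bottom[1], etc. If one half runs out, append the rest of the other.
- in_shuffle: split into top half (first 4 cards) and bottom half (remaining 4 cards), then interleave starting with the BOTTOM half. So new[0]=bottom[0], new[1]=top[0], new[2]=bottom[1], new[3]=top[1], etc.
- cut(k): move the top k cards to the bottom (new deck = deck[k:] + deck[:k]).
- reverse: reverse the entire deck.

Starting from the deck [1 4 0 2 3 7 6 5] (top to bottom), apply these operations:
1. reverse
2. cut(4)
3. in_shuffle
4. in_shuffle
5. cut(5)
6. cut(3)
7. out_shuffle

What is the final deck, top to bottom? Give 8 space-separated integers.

Answer: 7 3 5 6 4 1 2 0

Derivation:
After op 1 (reverse): [5 6 7 3 2 0 4 1]
After op 2 (cut(4)): [2 0 4 1 5 6 7 3]
After op 3 (in_shuffle): [5 2 6 0 7 4 3 1]
After op 4 (in_shuffle): [7 5 4 2 3 6 1 0]
After op 5 (cut(5)): [6 1 0 7 5 4 2 3]
After op 6 (cut(3)): [7 5 4 2 3 6 1 0]
After op 7 (out_shuffle): [7 3 5 6 4 1 2 0]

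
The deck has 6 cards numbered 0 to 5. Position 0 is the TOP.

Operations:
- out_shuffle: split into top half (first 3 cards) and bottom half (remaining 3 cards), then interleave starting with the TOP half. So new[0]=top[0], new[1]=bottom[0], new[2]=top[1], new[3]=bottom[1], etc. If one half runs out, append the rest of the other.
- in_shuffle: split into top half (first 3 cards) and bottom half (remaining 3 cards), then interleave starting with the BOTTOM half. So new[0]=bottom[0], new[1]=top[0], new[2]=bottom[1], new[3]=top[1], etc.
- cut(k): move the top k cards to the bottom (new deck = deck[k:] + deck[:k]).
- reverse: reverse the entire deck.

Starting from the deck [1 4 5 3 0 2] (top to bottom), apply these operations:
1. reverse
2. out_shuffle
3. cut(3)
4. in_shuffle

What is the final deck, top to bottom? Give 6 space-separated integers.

After op 1 (reverse): [2 0 3 5 4 1]
After op 2 (out_shuffle): [2 5 0 4 3 1]
After op 3 (cut(3)): [4 3 1 2 5 0]
After op 4 (in_shuffle): [2 4 5 3 0 1]

Answer: 2 4 5 3 0 1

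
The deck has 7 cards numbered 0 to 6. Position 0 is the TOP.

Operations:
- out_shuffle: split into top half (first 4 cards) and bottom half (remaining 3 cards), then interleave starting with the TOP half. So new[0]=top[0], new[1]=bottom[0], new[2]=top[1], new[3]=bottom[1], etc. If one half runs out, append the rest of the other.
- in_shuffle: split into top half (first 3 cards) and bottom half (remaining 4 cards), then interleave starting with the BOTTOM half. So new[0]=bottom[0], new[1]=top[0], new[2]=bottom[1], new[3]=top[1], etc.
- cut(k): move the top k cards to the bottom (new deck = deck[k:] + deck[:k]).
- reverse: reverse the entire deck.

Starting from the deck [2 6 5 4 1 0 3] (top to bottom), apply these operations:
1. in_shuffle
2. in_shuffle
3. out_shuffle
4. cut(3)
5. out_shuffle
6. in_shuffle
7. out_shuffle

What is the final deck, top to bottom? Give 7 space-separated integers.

Answer: 5 4 1 0 3 2 6

Derivation:
After op 1 (in_shuffle): [4 2 1 6 0 5 3]
After op 2 (in_shuffle): [6 4 0 2 5 1 3]
After op 3 (out_shuffle): [6 5 4 1 0 3 2]
After op 4 (cut(3)): [1 0 3 2 6 5 4]
After op 5 (out_shuffle): [1 6 0 5 3 4 2]
After op 6 (in_shuffle): [5 1 3 6 4 0 2]
After op 7 (out_shuffle): [5 4 1 0 3 2 6]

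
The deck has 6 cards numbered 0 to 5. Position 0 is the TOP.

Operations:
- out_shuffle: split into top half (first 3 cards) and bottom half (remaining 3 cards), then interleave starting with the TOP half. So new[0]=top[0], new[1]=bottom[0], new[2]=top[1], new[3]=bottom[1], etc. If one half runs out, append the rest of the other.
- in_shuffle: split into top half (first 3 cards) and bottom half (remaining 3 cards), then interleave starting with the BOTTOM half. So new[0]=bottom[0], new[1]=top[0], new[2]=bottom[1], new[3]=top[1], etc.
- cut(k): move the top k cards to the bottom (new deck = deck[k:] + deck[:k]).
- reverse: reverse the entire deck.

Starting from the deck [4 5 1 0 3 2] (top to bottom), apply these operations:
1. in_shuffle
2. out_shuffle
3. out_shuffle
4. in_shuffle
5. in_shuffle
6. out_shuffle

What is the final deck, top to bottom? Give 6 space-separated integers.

After op 1 (in_shuffle): [0 4 3 5 2 1]
After op 2 (out_shuffle): [0 5 4 2 3 1]
After op 3 (out_shuffle): [0 2 5 3 4 1]
After op 4 (in_shuffle): [3 0 4 2 1 5]
After op 5 (in_shuffle): [2 3 1 0 5 4]
After op 6 (out_shuffle): [2 0 3 5 1 4]

Answer: 2 0 3 5 1 4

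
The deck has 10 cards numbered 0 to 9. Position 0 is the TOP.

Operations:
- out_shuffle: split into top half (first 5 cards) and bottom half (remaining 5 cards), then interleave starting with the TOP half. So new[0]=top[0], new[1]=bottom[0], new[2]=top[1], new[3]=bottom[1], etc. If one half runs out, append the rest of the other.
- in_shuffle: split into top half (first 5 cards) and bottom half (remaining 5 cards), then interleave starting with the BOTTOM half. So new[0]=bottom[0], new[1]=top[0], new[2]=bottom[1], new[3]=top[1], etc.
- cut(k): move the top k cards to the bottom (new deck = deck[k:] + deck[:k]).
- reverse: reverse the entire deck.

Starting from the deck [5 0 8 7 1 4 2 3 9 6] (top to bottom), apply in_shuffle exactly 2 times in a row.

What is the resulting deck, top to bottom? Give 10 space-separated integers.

Answer: 8 4 9 5 7 2 6 0 1 3

Derivation:
After op 1 (in_shuffle): [4 5 2 0 3 8 9 7 6 1]
After op 2 (in_shuffle): [8 4 9 5 7 2 6 0 1 3]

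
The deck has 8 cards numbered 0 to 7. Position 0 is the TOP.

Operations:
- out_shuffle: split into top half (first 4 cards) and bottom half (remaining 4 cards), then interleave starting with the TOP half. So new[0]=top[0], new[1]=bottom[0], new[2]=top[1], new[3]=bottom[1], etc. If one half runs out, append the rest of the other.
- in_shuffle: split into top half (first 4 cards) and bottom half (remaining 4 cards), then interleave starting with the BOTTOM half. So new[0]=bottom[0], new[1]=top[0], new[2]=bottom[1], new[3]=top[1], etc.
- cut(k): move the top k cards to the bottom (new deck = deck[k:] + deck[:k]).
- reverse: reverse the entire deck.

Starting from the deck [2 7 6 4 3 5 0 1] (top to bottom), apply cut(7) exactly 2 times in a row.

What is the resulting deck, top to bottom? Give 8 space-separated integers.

Answer: 0 1 2 7 6 4 3 5

Derivation:
After op 1 (cut(7)): [1 2 7 6 4 3 5 0]
After op 2 (cut(7)): [0 1 2 7 6 4 3 5]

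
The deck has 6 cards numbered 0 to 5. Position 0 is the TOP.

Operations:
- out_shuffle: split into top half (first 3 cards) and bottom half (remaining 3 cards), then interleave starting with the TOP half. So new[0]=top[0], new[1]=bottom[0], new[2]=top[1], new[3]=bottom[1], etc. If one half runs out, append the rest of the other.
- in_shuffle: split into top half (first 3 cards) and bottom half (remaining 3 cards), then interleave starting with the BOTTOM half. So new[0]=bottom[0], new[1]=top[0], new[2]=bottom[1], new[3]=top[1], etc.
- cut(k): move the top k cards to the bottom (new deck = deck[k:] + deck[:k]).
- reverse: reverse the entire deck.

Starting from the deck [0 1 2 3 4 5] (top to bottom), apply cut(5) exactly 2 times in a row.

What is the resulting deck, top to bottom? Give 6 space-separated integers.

After op 1 (cut(5)): [5 0 1 2 3 4]
After op 2 (cut(5)): [4 5 0 1 2 3]

Answer: 4 5 0 1 2 3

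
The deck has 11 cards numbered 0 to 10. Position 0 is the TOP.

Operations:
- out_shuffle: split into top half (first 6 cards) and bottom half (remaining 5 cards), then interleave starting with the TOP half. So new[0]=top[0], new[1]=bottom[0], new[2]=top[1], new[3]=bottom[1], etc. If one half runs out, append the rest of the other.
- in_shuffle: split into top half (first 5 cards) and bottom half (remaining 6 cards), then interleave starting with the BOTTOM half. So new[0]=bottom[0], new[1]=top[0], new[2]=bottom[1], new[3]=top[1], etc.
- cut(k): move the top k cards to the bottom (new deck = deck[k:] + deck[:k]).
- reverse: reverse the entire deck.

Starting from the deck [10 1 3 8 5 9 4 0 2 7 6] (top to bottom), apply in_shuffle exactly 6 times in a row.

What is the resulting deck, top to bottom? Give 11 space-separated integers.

Answer: 5 7 8 2 3 0 1 4 10 9 6

Derivation:
After op 1 (in_shuffle): [9 10 4 1 0 3 2 8 7 5 6]
After op 2 (in_shuffle): [3 9 2 10 8 4 7 1 5 0 6]
After op 3 (in_shuffle): [4 3 7 9 1 2 5 10 0 8 6]
After op 4 (in_shuffle): [2 4 5 3 10 7 0 9 8 1 6]
After op 5 (in_shuffle): [7 2 0 4 9 5 8 3 1 10 6]
After op 6 (in_shuffle): [5 7 8 2 3 0 1 4 10 9 6]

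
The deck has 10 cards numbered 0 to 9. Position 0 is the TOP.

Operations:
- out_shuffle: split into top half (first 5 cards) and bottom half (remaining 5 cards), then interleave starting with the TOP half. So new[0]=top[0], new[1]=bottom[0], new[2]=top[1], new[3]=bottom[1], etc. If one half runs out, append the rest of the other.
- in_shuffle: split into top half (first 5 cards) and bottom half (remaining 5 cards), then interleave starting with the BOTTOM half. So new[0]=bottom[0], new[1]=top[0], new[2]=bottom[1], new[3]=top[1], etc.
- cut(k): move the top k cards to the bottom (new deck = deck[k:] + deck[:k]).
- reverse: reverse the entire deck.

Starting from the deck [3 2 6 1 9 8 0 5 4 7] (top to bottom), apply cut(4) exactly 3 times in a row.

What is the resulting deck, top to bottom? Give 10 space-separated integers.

Answer: 6 1 9 8 0 5 4 7 3 2

Derivation:
After op 1 (cut(4)): [9 8 0 5 4 7 3 2 6 1]
After op 2 (cut(4)): [4 7 3 2 6 1 9 8 0 5]
After op 3 (cut(4)): [6 1 9 8 0 5 4 7 3 2]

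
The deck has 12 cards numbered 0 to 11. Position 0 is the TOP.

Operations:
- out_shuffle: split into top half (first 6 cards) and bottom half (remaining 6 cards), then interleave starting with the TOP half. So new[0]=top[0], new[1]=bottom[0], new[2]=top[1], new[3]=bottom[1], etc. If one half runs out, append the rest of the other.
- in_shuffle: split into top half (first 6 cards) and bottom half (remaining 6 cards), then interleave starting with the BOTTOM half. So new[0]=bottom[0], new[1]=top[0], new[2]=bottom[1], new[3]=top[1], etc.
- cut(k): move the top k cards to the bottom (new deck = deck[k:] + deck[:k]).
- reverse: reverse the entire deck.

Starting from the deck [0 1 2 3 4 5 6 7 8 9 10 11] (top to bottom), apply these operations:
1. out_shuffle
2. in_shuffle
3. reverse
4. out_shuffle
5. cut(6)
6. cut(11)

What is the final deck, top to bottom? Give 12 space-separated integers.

After op 1 (out_shuffle): [0 6 1 7 2 8 3 9 4 10 5 11]
After op 2 (in_shuffle): [3 0 9 6 4 1 10 7 5 2 11 8]
After op 3 (reverse): [8 11 2 5 7 10 1 4 6 9 0 3]
After op 4 (out_shuffle): [8 1 11 4 2 6 5 9 7 0 10 3]
After op 5 (cut(6)): [5 9 7 0 10 3 8 1 11 4 2 6]
After op 6 (cut(11)): [6 5 9 7 0 10 3 8 1 11 4 2]

Answer: 6 5 9 7 0 10 3 8 1 11 4 2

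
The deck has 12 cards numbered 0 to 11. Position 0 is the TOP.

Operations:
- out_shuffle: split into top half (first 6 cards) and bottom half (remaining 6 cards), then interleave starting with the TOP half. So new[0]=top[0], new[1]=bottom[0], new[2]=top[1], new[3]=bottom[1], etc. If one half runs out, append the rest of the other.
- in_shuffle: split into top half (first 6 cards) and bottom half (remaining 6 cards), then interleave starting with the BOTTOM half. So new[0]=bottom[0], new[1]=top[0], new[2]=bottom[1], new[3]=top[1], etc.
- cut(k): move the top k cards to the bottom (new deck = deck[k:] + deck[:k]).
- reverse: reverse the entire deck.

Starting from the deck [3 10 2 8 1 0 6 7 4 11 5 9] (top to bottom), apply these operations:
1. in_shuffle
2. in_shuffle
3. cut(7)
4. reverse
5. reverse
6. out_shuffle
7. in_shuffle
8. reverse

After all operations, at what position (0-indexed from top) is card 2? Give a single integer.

After op 1 (in_shuffle): [6 3 7 10 4 2 11 8 5 1 9 0]
After op 2 (in_shuffle): [11 6 8 3 5 7 1 10 9 4 0 2]
After op 3 (cut(7)): [10 9 4 0 2 11 6 8 3 5 7 1]
After op 4 (reverse): [1 7 5 3 8 6 11 2 0 4 9 10]
After op 5 (reverse): [10 9 4 0 2 11 6 8 3 5 7 1]
After op 6 (out_shuffle): [10 6 9 8 4 3 0 5 2 7 11 1]
After op 7 (in_shuffle): [0 10 5 6 2 9 7 8 11 4 1 3]
After op 8 (reverse): [3 1 4 11 8 7 9 2 6 5 10 0]
Card 2 is at position 7.

Answer: 7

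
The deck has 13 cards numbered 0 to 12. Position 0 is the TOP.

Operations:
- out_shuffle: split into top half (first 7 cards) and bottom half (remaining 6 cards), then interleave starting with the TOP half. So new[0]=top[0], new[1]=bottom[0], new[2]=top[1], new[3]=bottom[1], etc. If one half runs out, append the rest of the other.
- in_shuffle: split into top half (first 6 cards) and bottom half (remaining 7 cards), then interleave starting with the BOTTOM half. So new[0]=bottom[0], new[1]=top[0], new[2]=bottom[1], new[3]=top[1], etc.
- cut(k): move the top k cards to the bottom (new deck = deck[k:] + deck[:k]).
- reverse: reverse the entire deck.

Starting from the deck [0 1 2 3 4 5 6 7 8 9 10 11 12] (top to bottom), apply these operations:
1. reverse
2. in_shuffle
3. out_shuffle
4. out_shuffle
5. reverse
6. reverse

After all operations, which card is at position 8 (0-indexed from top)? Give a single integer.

After op 1 (reverse): [12 11 10 9 8 7 6 5 4 3 2 1 0]
After op 2 (in_shuffle): [6 12 5 11 4 10 3 9 2 8 1 7 0]
After op 3 (out_shuffle): [6 9 12 2 5 8 11 1 4 7 10 0 3]
After op 4 (out_shuffle): [6 1 9 4 12 7 2 10 5 0 8 3 11]
After op 5 (reverse): [11 3 8 0 5 10 2 7 12 4 9 1 6]
After op 6 (reverse): [6 1 9 4 12 7 2 10 5 0 8 3 11]
Position 8: card 5.

Answer: 5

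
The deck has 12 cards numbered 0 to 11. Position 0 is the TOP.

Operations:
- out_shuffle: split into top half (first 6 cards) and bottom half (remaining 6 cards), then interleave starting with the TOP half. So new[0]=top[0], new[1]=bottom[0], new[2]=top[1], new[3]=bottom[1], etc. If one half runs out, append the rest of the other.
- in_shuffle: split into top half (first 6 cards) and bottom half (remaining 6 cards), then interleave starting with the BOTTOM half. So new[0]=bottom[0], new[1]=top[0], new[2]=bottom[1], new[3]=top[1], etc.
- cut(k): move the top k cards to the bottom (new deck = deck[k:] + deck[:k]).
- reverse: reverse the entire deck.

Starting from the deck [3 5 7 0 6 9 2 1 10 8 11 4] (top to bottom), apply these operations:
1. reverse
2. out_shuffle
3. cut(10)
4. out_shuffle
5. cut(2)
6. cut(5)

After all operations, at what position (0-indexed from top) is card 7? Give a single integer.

After op 1 (reverse): [4 11 8 10 1 2 9 6 0 7 5 3]
After op 2 (out_shuffle): [4 9 11 6 8 0 10 7 1 5 2 3]
After op 3 (cut(10)): [2 3 4 9 11 6 8 0 10 7 1 5]
After op 4 (out_shuffle): [2 8 3 0 4 10 9 7 11 1 6 5]
After op 5 (cut(2)): [3 0 4 10 9 7 11 1 6 5 2 8]
After op 6 (cut(5)): [7 11 1 6 5 2 8 3 0 4 10 9]
Card 7 is at position 0.

Answer: 0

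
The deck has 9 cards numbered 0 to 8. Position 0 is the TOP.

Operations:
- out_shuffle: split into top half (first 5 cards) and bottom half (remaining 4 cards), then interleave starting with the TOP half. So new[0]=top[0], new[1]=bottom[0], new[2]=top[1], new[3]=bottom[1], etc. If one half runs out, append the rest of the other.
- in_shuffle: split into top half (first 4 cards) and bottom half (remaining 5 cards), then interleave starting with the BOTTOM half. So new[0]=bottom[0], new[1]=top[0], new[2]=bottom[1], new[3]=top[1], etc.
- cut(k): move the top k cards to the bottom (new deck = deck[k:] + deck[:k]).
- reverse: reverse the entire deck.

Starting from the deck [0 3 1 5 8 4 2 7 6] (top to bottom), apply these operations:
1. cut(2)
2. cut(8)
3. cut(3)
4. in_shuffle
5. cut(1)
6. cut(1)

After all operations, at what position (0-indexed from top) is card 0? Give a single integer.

After op 1 (cut(2)): [1 5 8 4 2 7 6 0 3]
After op 2 (cut(8)): [3 1 5 8 4 2 7 6 0]
After op 3 (cut(3)): [8 4 2 7 6 0 3 1 5]
After op 4 (in_shuffle): [6 8 0 4 3 2 1 7 5]
After op 5 (cut(1)): [8 0 4 3 2 1 7 5 6]
After op 6 (cut(1)): [0 4 3 2 1 7 5 6 8]
Card 0 is at position 0.

Answer: 0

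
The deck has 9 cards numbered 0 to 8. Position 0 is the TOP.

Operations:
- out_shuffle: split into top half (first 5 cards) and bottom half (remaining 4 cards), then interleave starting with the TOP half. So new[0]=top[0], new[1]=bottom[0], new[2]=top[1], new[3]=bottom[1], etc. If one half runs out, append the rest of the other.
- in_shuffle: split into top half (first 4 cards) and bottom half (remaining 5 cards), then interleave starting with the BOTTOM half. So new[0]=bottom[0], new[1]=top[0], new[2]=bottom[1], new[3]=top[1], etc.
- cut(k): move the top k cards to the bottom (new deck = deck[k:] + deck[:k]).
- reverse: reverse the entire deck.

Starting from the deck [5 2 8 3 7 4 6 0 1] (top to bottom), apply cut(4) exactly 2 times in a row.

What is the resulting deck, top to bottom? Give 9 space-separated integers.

Answer: 1 5 2 8 3 7 4 6 0

Derivation:
After op 1 (cut(4)): [7 4 6 0 1 5 2 8 3]
After op 2 (cut(4)): [1 5 2 8 3 7 4 6 0]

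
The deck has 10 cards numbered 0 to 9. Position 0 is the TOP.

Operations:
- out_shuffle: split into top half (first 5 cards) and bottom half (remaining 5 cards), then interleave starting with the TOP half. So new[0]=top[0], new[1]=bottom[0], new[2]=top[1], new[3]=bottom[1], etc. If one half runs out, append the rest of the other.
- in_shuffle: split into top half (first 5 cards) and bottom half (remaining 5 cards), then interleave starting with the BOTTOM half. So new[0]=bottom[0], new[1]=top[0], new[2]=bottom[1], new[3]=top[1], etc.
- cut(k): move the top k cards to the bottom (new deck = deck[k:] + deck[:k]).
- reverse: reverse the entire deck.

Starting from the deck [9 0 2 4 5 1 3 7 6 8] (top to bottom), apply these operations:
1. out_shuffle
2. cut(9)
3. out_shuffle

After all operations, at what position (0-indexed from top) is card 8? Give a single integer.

Answer: 0

Derivation:
After op 1 (out_shuffle): [9 1 0 3 2 7 4 6 5 8]
After op 2 (cut(9)): [8 9 1 0 3 2 7 4 6 5]
After op 3 (out_shuffle): [8 2 9 7 1 4 0 6 3 5]
Card 8 is at position 0.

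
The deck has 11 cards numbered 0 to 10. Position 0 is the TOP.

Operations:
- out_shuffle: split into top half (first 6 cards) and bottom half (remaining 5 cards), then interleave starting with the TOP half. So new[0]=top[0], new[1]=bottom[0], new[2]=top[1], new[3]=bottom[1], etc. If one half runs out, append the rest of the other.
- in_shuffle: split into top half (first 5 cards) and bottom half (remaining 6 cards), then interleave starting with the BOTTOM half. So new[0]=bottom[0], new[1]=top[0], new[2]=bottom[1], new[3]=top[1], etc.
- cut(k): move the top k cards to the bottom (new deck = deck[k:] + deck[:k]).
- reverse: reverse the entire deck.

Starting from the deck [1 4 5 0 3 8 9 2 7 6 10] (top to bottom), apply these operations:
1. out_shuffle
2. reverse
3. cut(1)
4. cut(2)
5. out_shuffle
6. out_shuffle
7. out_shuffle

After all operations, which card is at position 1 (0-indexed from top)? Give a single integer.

After op 1 (out_shuffle): [1 9 4 2 5 7 0 6 3 10 8]
After op 2 (reverse): [8 10 3 6 0 7 5 2 4 9 1]
After op 3 (cut(1)): [10 3 6 0 7 5 2 4 9 1 8]
After op 4 (cut(2)): [6 0 7 5 2 4 9 1 8 10 3]
After op 5 (out_shuffle): [6 9 0 1 7 8 5 10 2 3 4]
After op 6 (out_shuffle): [6 5 9 10 0 2 1 3 7 4 8]
After op 7 (out_shuffle): [6 1 5 3 9 7 10 4 0 8 2]
Position 1: card 1.

Answer: 1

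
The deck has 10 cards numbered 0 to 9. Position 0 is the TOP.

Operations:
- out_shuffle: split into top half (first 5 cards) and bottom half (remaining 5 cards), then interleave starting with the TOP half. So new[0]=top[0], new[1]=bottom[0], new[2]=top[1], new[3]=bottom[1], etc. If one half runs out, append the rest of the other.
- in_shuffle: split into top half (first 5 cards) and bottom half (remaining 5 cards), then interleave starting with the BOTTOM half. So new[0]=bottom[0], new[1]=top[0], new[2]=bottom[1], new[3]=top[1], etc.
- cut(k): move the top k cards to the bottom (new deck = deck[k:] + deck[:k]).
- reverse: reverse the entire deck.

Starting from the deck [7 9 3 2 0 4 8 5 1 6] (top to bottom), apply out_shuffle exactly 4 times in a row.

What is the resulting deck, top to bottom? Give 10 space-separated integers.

After op 1 (out_shuffle): [7 4 9 8 3 5 2 1 0 6]
After op 2 (out_shuffle): [7 5 4 2 9 1 8 0 3 6]
After op 3 (out_shuffle): [7 1 5 8 4 0 2 3 9 6]
After op 4 (out_shuffle): [7 0 1 2 5 3 8 9 4 6]

Answer: 7 0 1 2 5 3 8 9 4 6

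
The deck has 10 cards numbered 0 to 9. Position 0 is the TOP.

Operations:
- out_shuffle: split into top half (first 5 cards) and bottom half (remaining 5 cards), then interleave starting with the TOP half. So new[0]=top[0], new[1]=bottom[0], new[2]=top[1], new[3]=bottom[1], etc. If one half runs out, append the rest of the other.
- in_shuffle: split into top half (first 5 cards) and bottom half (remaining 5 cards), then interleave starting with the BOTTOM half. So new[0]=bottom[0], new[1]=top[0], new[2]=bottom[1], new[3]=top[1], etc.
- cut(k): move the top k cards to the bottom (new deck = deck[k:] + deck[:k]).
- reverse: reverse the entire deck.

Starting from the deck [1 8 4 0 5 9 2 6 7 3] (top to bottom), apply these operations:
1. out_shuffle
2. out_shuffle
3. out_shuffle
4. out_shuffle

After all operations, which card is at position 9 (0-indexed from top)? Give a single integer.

Answer: 3

Derivation:
After op 1 (out_shuffle): [1 9 8 2 4 6 0 7 5 3]
After op 2 (out_shuffle): [1 6 9 0 8 7 2 5 4 3]
After op 3 (out_shuffle): [1 7 6 2 9 5 0 4 8 3]
After op 4 (out_shuffle): [1 5 7 0 6 4 2 8 9 3]
Position 9: card 3.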